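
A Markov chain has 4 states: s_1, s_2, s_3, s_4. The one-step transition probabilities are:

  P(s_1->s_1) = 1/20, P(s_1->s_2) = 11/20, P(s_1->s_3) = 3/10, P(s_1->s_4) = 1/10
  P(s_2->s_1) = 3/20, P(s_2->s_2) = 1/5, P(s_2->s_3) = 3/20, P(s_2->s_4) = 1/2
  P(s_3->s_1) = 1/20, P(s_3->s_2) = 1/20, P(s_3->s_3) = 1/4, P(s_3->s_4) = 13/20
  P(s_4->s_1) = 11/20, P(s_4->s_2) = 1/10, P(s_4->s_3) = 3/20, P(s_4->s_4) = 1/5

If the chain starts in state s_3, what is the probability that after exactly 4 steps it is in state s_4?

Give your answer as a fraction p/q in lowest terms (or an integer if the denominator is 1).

Answer: 3611/10000

Derivation:
Computing P^4 by repeated multiplication:
P^1 =
  s_1: [1/20, 11/20, 3/10, 1/10]
  s_2: [3/20, 1/5, 3/20, 1/2]
  s_3: [1/20, 1/20, 1/4, 13/20]
  s_4: [11/20, 1/10, 3/20, 1/5]
P^2 =
  s_1: [31/200, 13/80, 3/16, 99/200]
  s_2: [8/25, 9/50, 3/16, 5/16]
  s_3: [19/50, 23/200, 73/400, 129/400]
  s_4: [4/25, 7/20, 99/400, 97/400]
P^3 =
  s_1: [251/800, 1413/8000, 24/125, 2541/8000]
  s_2: [897/4000, 2021/8000, 867/4000, 2451/8000]
  s_3: [891/4000, 2187/8000, 901/4000, 2229/8000]
  s_4: [33/160, 1557/8000, 159/800, 3203/8000]
P^4 =
  s_1: [9059/40000, 997/4000, 17301/80000, 24641/80000]
  s_2: [4569/20000, 17227/80000, 657/3200, 3509/10000]
  s_3: [4333/20000, 3461/16000, 659/3200, 3611/10000]
  s_4: [5393/20000, 16187/80000, 3213/16000, 409/1250]

(P^4)[s_3 -> s_4] = 3611/10000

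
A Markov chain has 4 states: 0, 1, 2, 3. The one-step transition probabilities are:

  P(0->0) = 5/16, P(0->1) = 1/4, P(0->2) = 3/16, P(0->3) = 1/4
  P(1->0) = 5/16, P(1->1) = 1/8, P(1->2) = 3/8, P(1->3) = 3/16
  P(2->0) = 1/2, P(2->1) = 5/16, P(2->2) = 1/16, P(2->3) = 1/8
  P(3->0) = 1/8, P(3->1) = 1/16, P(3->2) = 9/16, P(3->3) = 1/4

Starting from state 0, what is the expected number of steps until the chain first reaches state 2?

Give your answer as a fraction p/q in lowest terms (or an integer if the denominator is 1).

Answer: 1520/473

Derivation:
Let h_i = expected steps to first reach 2 from state i.
Boundary: h_2 = 0.
First-step equations for the other states:
  h_0 = 1 + 5/16*h_0 + 1/4*h_1 + 3/16*h_2 + 1/4*h_3
  h_1 = 1 + 5/16*h_0 + 1/8*h_1 + 3/8*h_2 + 3/16*h_3
  h_3 = 1 + 1/8*h_0 + 1/16*h_1 + 9/16*h_2 + 1/4*h_3

Substituting h_2 = 0 and rearranging gives the linear system (I - Q) h = 1:
  [11/16, -1/4, -1/4] . (h_0, h_1, h_3) = 1
  [-5/16, 7/8, -3/16] . (h_0, h_1, h_3) = 1
  [-1/8, -1/16, 3/4] . (h_0, h_1, h_3) = 1

Solving yields:
  h_0 = 1520/473
  h_1 = 1296/473
  h_3 = 992/473

Starting state is 0, so the expected hitting time is h_0 = 1520/473.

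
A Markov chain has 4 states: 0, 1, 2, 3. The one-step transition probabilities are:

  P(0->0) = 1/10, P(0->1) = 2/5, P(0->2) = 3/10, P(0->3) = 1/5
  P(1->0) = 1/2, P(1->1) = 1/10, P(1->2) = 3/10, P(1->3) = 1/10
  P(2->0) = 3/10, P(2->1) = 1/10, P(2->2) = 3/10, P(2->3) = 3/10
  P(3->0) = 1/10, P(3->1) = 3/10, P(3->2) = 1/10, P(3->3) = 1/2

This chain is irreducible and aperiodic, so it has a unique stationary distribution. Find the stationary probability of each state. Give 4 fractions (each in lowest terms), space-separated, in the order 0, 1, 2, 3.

The stationary distribution satisfies pi = pi * P, i.e.:
  pi_0 = 1/10*pi_0 + 1/2*pi_1 + 3/10*pi_2 + 1/10*pi_3
  pi_1 = 2/5*pi_0 + 1/10*pi_1 + 1/10*pi_2 + 3/10*pi_3
  pi_2 = 3/10*pi_0 + 3/10*pi_1 + 3/10*pi_2 + 1/10*pi_3
  pi_3 = 1/5*pi_0 + 1/10*pi_1 + 3/10*pi_2 + 1/2*pi_3
with normalization: pi_0 + pi_1 + pi_2 + pi_3 = 1.

Using the first 3 balance equations plus normalization, the linear system A*pi = b is:
  [-9/10, 1/2, 3/10, 1/10] . pi = 0
  [2/5, -9/10, 1/10, 3/10] . pi = 0
  [3/10, 3/10, -7/10, 1/10] . pi = 0
  [1, 1, 1, 1] . pi = 1

Solving yields:
  pi_0 = 56/233
  pi_1 = 107/466
  pi_2 = 113/466
  pi_3 = 67/233

Verification (pi * P):
  56/233*1/10 + 107/466*1/2 + 113/466*3/10 + 67/233*1/10 = 56/233 = pi_0  (ok)
  56/233*2/5 + 107/466*1/10 + 113/466*1/10 + 67/233*3/10 = 107/466 = pi_1  (ok)
  56/233*3/10 + 107/466*3/10 + 113/466*3/10 + 67/233*1/10 = 113/466 = pi_2  (ok)
  56/233*1/5 + 107/466*1/10 + 113/466*3/10 + 67/233*1/2 = 67/233 = pi_3  (ok)

Answer: 56/233 107/466 113/466 67/233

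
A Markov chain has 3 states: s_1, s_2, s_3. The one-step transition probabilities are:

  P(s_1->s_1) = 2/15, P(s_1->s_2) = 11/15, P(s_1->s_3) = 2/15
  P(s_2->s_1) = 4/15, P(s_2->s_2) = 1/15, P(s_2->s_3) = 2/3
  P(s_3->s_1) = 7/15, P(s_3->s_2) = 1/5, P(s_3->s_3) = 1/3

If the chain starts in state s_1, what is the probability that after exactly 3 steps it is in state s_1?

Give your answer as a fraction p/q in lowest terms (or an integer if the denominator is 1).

Answer: 1148/3375

Derivation:
Computing P^3 by repeated multiplication:
P^1 =
  s_1: [2/15, 11/15, 2/15]
  s_2: [4/15, 1/15, 2/3]
  s_3: [7/15, 1/5, 1/3]
P^2 =
  s_1: [62/225, 13/75, 124/225]
  s_2: [82/225, 1/3, 68/225]
  s_3: [61/225, 19/45, 23/75]
P^3 =
  s_1: [1148/3375, 1093/3375, 42/125]
  s_2: [188/675, 1181/3375, 418/1125]
  s_3: [197/675, 973/3375, 1417/3375]

(P^3)[s_1 -> s_1] = 1148/3375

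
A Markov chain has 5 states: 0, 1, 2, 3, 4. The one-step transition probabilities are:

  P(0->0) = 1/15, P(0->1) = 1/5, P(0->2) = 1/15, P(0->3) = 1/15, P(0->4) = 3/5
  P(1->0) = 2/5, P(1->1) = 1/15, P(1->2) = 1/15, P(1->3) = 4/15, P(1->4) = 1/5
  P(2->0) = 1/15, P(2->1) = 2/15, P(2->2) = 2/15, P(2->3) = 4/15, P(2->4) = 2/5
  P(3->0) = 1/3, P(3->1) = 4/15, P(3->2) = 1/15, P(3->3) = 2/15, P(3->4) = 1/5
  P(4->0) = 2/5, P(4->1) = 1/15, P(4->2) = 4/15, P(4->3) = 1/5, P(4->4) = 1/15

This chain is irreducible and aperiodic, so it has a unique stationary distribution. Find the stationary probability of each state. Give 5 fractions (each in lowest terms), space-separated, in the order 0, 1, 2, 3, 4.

Answer: 20277/78619 11361/78619 10520/78619 13574/78619 22887/78619

Derivation:
The stationary distribution satisfies pi = pi * P, i.e.:
  pi_0 = 1/15*pi_0 + 2/5*pi_1 + 1/15*pi_2 + 1/3*pi_3 + 2/5*pi_4
  pi_1 = 1/5*pi_0 + 1/15*pi_1 + 2/15*pi_2 + 4/15*pi_3 + 1/15*pi_4
  pi_2 = 1/15*pi_0 + 1/15*pi_1 + 2/15*pi_2 + 1/15*pi_3 + 4/15*pi_4
  pi_3 = 1/15*pi_0 + 4/15*pi_1 + 4/15*pi_2 + 2/15*pi_3 + 1/5*pi_4
  pi_4 = 3/5*pi_0 + 1/5*pi_1 + 2/5*pi_2 + 1/5*pi_3 + 1/15*pi_4
with normalization: pi_0 + pi_1 + pi_2 + pi_3 + pi_4 = 1.

Using the first 4 balance equations plus normalization, the linear system A*pi = b is:
  [-14/15, 2/5, 1/15, 1/3, 2/5] . pi = 0
  [1/5, -14/15, 2/15, 4/15, 1/15] . pi = 0
  [1/15, 1/15, -13/15, 1/15, 4/15] . pi = 0
  [1/15, 4/15, 4/15, -13/15, 1/5] . pi = 0
  [1, 1, 1, 1, 1] . pi = 1

Solving yields:
  pi_0 = 20277/78619
  pi_1 = 11361/78619
  pi_2 = 10520/78619
  pi_3 = 13574/78619
  pi_4 = 22887/78619

Verification (pi * P):
  20277/78619*1/15 + 11361/78619*2/5 + 10520/78619*1/15 + 13574/78619*1/3 + 22887/78619*2/5 = 20277/78619 = pi_0  (ok)
  20277/78619*1/5 + 11361/78619*1/15 + 10520/78619*2/15 + 13574/78619*4/15 + 22887/78619*1/15 = 11361/78619 = pi_1  (ok)
  20277/78619*1/15 + 11361/78619*1/15 + 10520/78619*2/15 + 13574/78619*1/15 + 22887/78619*4/15 = 10520/78619 = pi_2  (ok)
  20277/78619*1/15 + 11361/78619*4/15 + 10520/78619*4/15 + 13574/78619*2/15 + 22887/78619*1/5 = 13574/78619 = pi_3  (ok)
  20277/78619*3/5 + 11361/78619*1/5 + 10520/78619*2/5 + 13574/78619*1/5 + 22887/78619*1/15 = 22887/78619 = pi_4  (ok)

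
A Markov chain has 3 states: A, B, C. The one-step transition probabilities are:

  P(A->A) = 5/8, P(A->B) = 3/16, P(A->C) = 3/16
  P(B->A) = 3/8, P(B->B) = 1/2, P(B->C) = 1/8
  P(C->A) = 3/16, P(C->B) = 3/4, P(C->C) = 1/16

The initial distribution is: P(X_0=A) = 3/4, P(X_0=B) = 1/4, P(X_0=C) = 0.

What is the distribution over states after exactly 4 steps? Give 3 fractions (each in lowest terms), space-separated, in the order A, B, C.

Propagating the distribution step by step (d_{t+1} = d_t * P):
d_0 = (A=3/4, B=1/4, C=0)
  d_1[A] = 3/4*5/8 + 1/4*3/8 + 0*3/16 = 9/16
  d_1[B] = 3/4*3/16 + 1/4*1/2 + 0*3/4 = 17/64
  d_1[C] = 3/4*3/16 + 1/4*1/8 + 0*1/16 = 11/64
d_1 = (A=9/16, B=17/64, C=11/64)
  d_2[A] = 9/16*5/8 + 17/64*3/8 + 11/64*3/16 = 495/1024
  d_2[B] = 9/16*3/16 + 17/64*1/2 + 11/64*3/4 = 47/128
  d_2[C] = 9/16*3/16 + 17/64*1/8 + 11/64*1/16 = 153/1024
d_2 = (A=495/1024, B=47/128, C=153/1024)
  d_3[A] = 495/1024*5/8 + 47/128*3/8 + 153/1024*3/16 = 7665/16384
  d_3[B] = 495/1024*3/16 + 47/128*1/2 + 153/1024*3/4 = 6329/16384
  d_3[C] = 495/1024*3/16 + 47/128*1/8 + 153/1024*1/16 = 1195/8192
d_3 = (A=7665/16384, B=6329/16384, C=1195/8192)
  d_4[A] = 7665/16384*5/8 + 6329/16384*3/8 + 1195/8192*3/16 = 60897/131072
  d_4[B] = 7665/16384*3/16 + 6329/16384*1/2 + 1195/8192*3/4 = 102307/262144
  d_4[C] = 7665/16384*3/16 + 6329/16384*1/8 + 1195/8192*1/16 = 38043/262144
d_4 = (A=60897/131072, B=102307/262144, C=38043/262144)

Answer: 60897/131072 102307/262144 38043/262144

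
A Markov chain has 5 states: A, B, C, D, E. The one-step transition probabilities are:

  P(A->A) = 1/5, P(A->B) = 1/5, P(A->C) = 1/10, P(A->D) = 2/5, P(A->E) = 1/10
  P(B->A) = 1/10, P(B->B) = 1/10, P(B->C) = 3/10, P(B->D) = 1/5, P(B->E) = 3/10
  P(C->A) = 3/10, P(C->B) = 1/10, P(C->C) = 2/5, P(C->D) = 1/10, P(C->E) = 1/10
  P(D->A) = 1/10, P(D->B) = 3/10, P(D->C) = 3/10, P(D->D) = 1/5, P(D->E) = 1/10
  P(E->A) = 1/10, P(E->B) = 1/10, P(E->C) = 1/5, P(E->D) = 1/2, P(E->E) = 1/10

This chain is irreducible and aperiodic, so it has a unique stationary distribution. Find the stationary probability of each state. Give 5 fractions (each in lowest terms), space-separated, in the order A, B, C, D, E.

Answer: 13/75 1/6 7/25 37/150 2/15

Derivation:
The stationary distribution satisfies pi = pi * P, i.e.:
  pi_A = 1/5*pi_A + 1/10*pi_B + 3/10*pi_C + 1/10*pi_D + 1/10*pi_E
  pi_B = 1/5*pi_A + 1/10*pi_B + 1/10*pi_C + 3/10*pi_D + 1/10*pi_E
  pi_C = 1/10*pi_A + 3/10*pi_B + 2/5*pi_C + 3/10*pi_D + 1/5*pi_E
  pi_D = 2/5*pi_A + 1/5*pi_B + 1/10*pi_C + 1/5*pi_D + 1/2*pi_E
  pi_E = 1/10*pi_A + 3/10*pi_B + 1/10*pi_C + 1/10*pi_D + 1/10*pi_E
with normalization: pi_A + pi_B + pi_C + pi_D + pi_E = 1.

Using the first 4 balance equations plus normalization, the linear system A*pi = b is:
  [-4/5, 1/10, 3/10, 1/10, 1/10] . pi = 0
  [1/5, -9/10, 1/10, 3/10, 1/10] . pi = 0
  [1/10, 3/10, -3/5, 3/10, 1/5] . pi = 0
  [2/5, 1/5, 1/10, -4/5, 1/2] . pi = 0
  [1, 1, 1, 1, 1] . pi = 1

Solving yields:
  pi_A = 13/75
  pi_B = 1/6
  pi_C = 7/25
  pi_D = 37/150
  pi_E = 2/15

Verification (pi * P):
  13/75*1/5 + 1/6*1/10 + 7/25*3/10 + 37/150*1/10 + 2/15*1/10 = 13/75 = pi_A  (ok)
  13/75*1/5 + 1/6*1/10 + 7/25*1/10 + 37/150*3/10 + 2/15*1/10 = 1/6 = pi_B  (ok)
  13/75*1/10 + 1/6*3/10 + 7/25*2/5 + 37/150*3/10 + 2/15*1/5 = 7/25 = pi_C  (ok)
  13/75*2/5 + 1/6*1/5 + 7/25*1/10 + 37/150*1/5 + 2/15*1/2 = 37/150 = pi_D  (ok)
  13/75*1/10 + 1/6*3/10 + 7/25*1/10 + 37/150*1/10 + 2/15*1/10 = 2/15 = pi_E  (ok)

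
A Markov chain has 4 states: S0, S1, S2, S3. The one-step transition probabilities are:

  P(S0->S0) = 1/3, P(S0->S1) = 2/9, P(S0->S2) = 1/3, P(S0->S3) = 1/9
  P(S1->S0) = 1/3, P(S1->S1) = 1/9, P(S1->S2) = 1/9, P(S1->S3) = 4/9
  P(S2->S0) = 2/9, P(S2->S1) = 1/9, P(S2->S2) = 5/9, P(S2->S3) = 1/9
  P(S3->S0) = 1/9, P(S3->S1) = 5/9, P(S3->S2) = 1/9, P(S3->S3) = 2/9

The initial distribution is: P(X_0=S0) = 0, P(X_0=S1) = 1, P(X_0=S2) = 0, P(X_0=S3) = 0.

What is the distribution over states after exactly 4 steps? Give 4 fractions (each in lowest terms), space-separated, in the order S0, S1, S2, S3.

Propagating the distribution step by step (d_{t+1} = d_t * P):
d_0 = (S0=0, S1=1, S2=0, S3=0)
  d_1[S0] = 0*1/3 + 1*1/3 + 0*2/9 + 0*1/9 = 1/3
  d_1[S1] = 0*2/9 + 1*1/9 + 0*1/9 + 0*5/9 = 1/9
  d_1[S2] = 0*1/3 + 1*1/9 + 0*5/9 + 0*1/9 = 1/9
  d_1[S3] = 0*1/9 + 1*4/9 + 0*1/9 + 0*2/9 = 4/9
d_1 = (S0=1/3, S1=1/9, S2=1/9, S3=4/9)
  d_2[S0] = 1/3*1/3 + 1/9*1/3 + 1/9*2/9 + 4/9*1/9 = 2/9
  d_2[S1] = 1/3*2/9 + 1/9*1/9 + 1/9*1/9 + 4/9*5/9 = 28/81
  d_2[S2] = 1/3*1/3 + 1/9*1/9 + 1/9*5/9 + 4/9*1/9 = 19/81
  d_2[S3] = 1/3*1/9 + 1/9*4/9 + 1/9*1/9 + 4/9*2/9 = 16/81
d_2 = (S0=2/9, S1=28/81, S2=19/81, S3=16/81)
  d_3[S0] = 2/9*1/3 + 28/81*1/3 + 19/81*2/9 + 16/81*1/9 = 64/243
  d_3[S1] = 2/9*2/9 + 28/81*1/9 + 19/81*1/9 + 16/81*5/9 = 163/729
  d_3[S2] = 2/9*1/3 + 28/81*1/9 + 19/81*5/9 + 16/81*1/9 = 193/729
  d_3[S3] = 2/9*1/9 + 28/81*4/9 + 19/81*1/9 + 16/81*2/9 = 181/729
d_3 = (S0=64/243, S1=163/729, S2=193/729, S3=181/729)
  d_4[S0] = 64/243*1/3 + 163/729*1/3 + 193/729*2/9 + 181/729*1/9 = 544/2187
  d_4[S1] = 64/243*2/9 + 163/729*1/9 + 193/729*1/9 + 181/729*5/9 = 1645/6561
  d_4[S2] = 64/243*1/3 + 163/729*1/9 + 193/729*5/9 + 181/729*1/9 = 1885/6561
  d_4[S3] = 64/243*1/9 + 163/729*4/9 + 193/729*1/9 + 181/729*2/9 = 1399/6561
d_4 = (S0=544/2187, S1=1645/6561, S2=1885/6561, S3=1399/6561)

Answer: 544/2187 1645/6561 1885/6561 1399/6561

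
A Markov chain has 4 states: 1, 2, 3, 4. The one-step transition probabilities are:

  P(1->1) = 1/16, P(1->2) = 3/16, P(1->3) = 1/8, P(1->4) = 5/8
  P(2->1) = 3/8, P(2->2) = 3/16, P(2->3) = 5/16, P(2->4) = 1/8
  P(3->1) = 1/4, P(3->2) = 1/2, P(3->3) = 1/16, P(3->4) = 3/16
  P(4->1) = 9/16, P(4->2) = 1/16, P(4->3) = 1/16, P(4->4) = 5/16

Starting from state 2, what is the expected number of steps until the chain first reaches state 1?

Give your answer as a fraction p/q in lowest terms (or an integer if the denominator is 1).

Answer: 1408/535

Derivation:
Let h_i = expected steps to first reach 1 from state i.
Boundary: h_1 = 0.
First-step equations for the other states:
  h_2 = 1 + 3/8*h_1 + 3/16*h_2 + 5/16*h_3 + 1/8*h_4
  h_3 = 1 + 1/4*h_1 + 1/2*h_2 + 1/16*h_3 + 3/16*h_4
  h_4 = 1 + 9/16*h_1 + 1/16*h_2 + 1/16*h_3 + 5/16*h_4

Substituting h_1 = 0 and rearranging gives the linear system (I - Q) h = 1:
  [13/16, -5/16, -1/8] . (h_2, h_3, h_4) = 1
  [-1/2, 15/16, -3/16] . (h_2, h_3, h_4) = 1
  [-1/16, -1/16, 11/16] . (h_2, h_3, h_4) = 1

Solving yields:
  h_2 = 1408/535
  h_3 = 4592/1605
  h_4 = 3136/1605

Starting state is 2, so the expected hitting time is h_2 = 1408/535.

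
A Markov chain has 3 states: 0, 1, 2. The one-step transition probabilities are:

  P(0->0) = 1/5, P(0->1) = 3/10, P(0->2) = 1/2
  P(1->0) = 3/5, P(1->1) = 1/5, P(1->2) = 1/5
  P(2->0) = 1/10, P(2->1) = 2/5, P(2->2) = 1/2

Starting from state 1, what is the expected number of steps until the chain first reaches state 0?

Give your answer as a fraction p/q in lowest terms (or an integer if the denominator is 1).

Answer: 35/16

Derivation:
Let h_i = expected steps to first reach 0 from state i.
Boundary: h_0 = 0.
First-step equations for the other states:
  h_1 = 1 + 3/5*h_0 + 1/5*h_1 + 1/5*h_2
  h_2 = 1 + 1/10*h_0 + 2/5*h_1 + 1/2*h_2

Substituting h_0 = 0 and rearranging gives the linear system (I - Q) h = 1:
  [4/5, -1/5] . (h_1, h_2) = 1
  [-2/5, 1/2] . (h_1, h_2) = 1

Solving yields:
  h_1 = 35/16
  h_2 = 15/4

Starting state is 1, so the expected hitting time is h_1 = 35/16.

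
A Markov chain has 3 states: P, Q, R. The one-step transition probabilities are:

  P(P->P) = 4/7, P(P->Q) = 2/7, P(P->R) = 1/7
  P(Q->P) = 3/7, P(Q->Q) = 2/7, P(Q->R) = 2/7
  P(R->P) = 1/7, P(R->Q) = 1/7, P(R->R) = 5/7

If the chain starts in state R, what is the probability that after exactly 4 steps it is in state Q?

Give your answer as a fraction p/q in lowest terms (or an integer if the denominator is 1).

Answer: 516/2401

Derivation:
Computing P^4 by repeated multiplication:
P^1 =
  P: [4/7, 2/7, 1/7]
  Q: [3/7, 2/7, 2/7]
  R: [1/7, 1/7, 5/7]
P^2 =
  P: [23/49, 13/49, 13/49]
  Q: [20/49, 12/49, 17/49]
  R: [12/49, 9/49, 4/7]
P^3 =
  P: [144/343, 85/343, 114/343]
  Q: [19/49, 81/343, 129/343]
  R: [103/343, 10/49, 170/343]
P^4 =
  P: [135/343, 572/2401, 884/2401]
  Q: [904/2401, 557/2401, 940/2401]
  R: [792/2401, 516/2401, 1093/2401]

(P^4)[R -> Q] = 516/2401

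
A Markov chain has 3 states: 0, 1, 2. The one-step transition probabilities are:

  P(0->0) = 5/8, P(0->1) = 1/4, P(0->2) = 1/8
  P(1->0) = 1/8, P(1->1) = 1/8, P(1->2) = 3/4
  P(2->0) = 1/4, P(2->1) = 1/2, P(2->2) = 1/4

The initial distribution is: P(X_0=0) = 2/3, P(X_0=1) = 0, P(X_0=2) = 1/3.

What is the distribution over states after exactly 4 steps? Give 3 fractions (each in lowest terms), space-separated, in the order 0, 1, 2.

Answer: 1073/3072 75/256 1099/3072

Derivation:
Propagating the distribution step by step (d_{t+1} = d_t * P):
d_0 = (0=2/3, 1=0, 2=1/3)
  d_1[0] = 2/3*5/8 + 0*1/8 + 1/3*1/4 = 1/2
  d_1[1] = 2/3*1/4 + 0*1/8 + 1/3*1/2 = 1/3
  d_1[2] = 2/3*1/8 + 0*3/4 + 1/3*1/4 = 1/6
d_1 = (0=1/2, 1=1/3, 2=1/6)
  d_2[0] = 1/2*5/8 + 1/3*1/8 + 1/6*1/4 = 19/48
  d_2[1] = 1/2*1/4 + 1/3*1/8 + 1/6*1/2 = 1/4
  d_2[2] = 1/2*1/8 + 1/3*3/4 + 1/6*1/4 = 17/48
d_2 = (0=19/48, 1=1/4, 2=17/48)
  d_3[0] = 19/48*5/8 + 1/4*1/8 + 17/48*1/4 = 47/128
  d_3[1] = 19/48*1/4 + 1/4*1/8 + 17/48*1/2 = 59/192
  d_3[2] = 19/48*1/8 + 1/4*3/4 + 17/48*1/4 = 125/384
d_3 = (0=47/128, 1=59/192, 2=125/384)
  d_4[0] = 47/128*5/8 + 59/192*1/8 + 125/384*1/4 = 1073/3072
  d_4[1] = 47/128*1/4 + 59/192*1/8 + 125/384*1/2 = 75/256
  d_4[2] = 47/128*1/8 + 59/192*3/4 + 125/384*1/4 = 1099/3072
d_4 = (0=1073/3072, 1=75/256, 2=1099/3072)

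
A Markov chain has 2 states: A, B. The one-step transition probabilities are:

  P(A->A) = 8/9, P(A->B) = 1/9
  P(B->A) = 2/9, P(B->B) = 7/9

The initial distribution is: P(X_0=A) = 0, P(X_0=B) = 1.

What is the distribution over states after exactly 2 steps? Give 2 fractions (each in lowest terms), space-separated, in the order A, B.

Propagating the distribution step by step (d_{t+1} = d_t * P):
d_0 = (A=0, B=1)
  d_1[A] = 0*8/9 + 1*2/9 = 2/9
  d_1[B] = 0*1/9 + 1*7/9 = 7/9
d_1 = (A=2/9, B=7/9)
  d_2[A] = 2/9*8/9 + 7/9*2/9 = 10/27
  d_2[B] = 2/9*1/9 + 7/9*7/9 = 17/27
d_2 = (A=10/27, B=17/27)

Answer: 10/27 17/27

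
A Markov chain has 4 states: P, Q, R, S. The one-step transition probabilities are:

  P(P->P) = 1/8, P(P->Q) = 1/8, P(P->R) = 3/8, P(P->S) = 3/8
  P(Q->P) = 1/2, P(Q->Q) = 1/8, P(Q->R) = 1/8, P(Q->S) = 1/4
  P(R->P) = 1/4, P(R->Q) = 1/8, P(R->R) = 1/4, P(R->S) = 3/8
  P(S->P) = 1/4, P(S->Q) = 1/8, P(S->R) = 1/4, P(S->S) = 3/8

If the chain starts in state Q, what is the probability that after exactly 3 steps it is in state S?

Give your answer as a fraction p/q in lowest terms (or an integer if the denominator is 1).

Answer: 23/64

Derivation:
Computing P^3 by repeated multiplication:
P^1 =
  P: [1/8, 1/8, 3/8, 3/8]
  Q: [1/2, 1/8, 1/8, 1/4]
  R: [1/4, 1/8, 1/4, 3/8]
  S: [1/4, 1/8, 1/4, 3/8]
P^2 =
  P: [17/64, 1/8, 1/4, 23/64]
  Q: [7/32, 1/8, 19/64, 23/64]
  R: [1/4, 1/8, 17/64, 23/64]
  S: [1/4, 1/8, 17/64, 23/64]
P^3 =
  P: [127/512, 1/8, 137/512, 23/64]
  Q: [65/256, 1/8, 67/256, 23/64]
  R: [1/4, 1/8, 17/64, 23/64]
  S: [1/4, 1/8, 17/64, 23/64]

(P^3)[Q -> S] = 23/64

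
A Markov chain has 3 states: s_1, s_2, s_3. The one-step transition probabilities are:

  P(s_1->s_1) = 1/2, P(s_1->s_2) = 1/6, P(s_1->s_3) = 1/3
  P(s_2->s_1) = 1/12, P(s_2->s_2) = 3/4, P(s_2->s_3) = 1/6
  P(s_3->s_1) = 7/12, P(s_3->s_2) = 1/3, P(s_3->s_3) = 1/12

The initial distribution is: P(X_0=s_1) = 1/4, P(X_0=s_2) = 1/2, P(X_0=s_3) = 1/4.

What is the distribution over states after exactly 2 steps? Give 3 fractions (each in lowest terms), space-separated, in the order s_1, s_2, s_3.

Answer: 59/192 47/96 13/64

Derivation:
Propagating the distribution step by step (d_{t+1} = d_t * P):
d_0 = (s_1=1/4, s_2=1/2, s_3=1/4)
  d_1[s_1] = 1/4*1/2 + 1/2*1/12 + 1/4*7/12 = 5/16
  d_1[s_2] = 1/4*1/6 + 1/2*3/4 + 1/4*1/3 = 1/2
  d_1[s_3] = 1/4*1/3 + 1/2*1/6 + 1/4*1/12 = 3/16
d_1 = (s_1=5/16, s_2=1/2, s_3=3/16)
  d_2[s_1] = 5/16*1/2 + 1/2*1/12 + 3/16*7/12 = 59/192
  d_2[s_2] = 5/16*1/6 + 1/2*3/4 + 3/16*1/3 = 47/96
  d_2[s_3] = 5/16*1/3 + 1/2*1/6 + 3/16*1/12 = 13/64
d_2 = (s_1=59/192, s_2=47/96, s_3=13/64)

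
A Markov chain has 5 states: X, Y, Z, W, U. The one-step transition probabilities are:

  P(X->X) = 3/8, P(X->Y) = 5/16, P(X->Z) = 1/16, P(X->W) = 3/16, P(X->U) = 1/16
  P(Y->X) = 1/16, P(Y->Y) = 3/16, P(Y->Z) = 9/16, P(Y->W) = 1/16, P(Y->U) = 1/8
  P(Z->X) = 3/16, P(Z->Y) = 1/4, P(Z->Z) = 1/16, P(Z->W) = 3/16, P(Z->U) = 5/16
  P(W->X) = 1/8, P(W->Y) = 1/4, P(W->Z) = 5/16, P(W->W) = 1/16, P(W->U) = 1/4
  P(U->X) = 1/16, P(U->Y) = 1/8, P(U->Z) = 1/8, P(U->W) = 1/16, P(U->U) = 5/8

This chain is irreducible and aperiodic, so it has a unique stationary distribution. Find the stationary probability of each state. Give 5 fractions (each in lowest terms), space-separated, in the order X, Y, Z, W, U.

The stationary distribution satisfies pi = pi * P, i.e.:
  pi_X = 3/8*pi_X + 1/16*pi_Y + 3/16*pi_Z + 1/8*pi_W + 1/16*pi_U
  pi_Y = 5/16*pi_X + 3/16*pi_Y + 1/4*pi_Z + 1/4*pi_W + 1/8*pi_U
  pi_Z = 1/16*pi_X + 9/16*pi_Y + 1/16*pi_Z + 5/16*pi_W + 1/8*pi_U
  pi_W = 3/16*pi_X + 1/16*pi_Y + 3/16*pi_Z + 1/16*pi_W + 1/16*pi_U
  pi_U = 1/16*pi_X + 1/8*pi_Y + 5/16*pi_Z + 1/4*pi_W + 5/8*pi_U
with normalization: pi_X + pi_Y + pi_Z + pi_W + pi_U = 1.

Using the first 4 balance equations plus normalization, the linear system A*pi = b is:
  [-5/8, 1/16, 3/16, 1/8, 1/16] . pi = 0
  [5/16, -13/16, 1/4, 1/4, 1/8] . pi = 0
  [1/16, 9/16, -15/16, 5/16, 1/8] . pi = 0
  [3/16, 1/16, 3/16, -15/16, 1/16] . pi = 0
  [1, 1, 1, 1, 1] . pi = 1

Solving yields:
  pi_X = 5593/40196
  pi_Y = 8185/40196
  pi_Z = 8525/40196
  pi_W = 329/3092
  pi_U = 3404/10049

Verification (pi * P):
  5593/40196*3/8 + 8185/40196*1/16 + 8525/40196*3/16 + 329/3092*1/8 + 3404/10049*1/16 = 5593/40196 = pi_X  (ok)
  5593/40196*5/16 + 8185/40196*3/16 + 8525/40196*1/4 + 329/3092*1/4 + 3404/10049*1/8 = 8185/40196 = pi_Y  (ok)
  5593/40196*1/16 + 8185/40196*9/16 + 8525/40196*1/16 + 329/3092*5/16 + 3404/10049*1/8 = 8525/40196 = pi_Z  (ok)
  5593/40196*3/16 + 8185/40196*1/16 + 8525/40196*3/16 + 329/3092*1/16 + 3404/10049*1/16 = 329/3092 = pi_W  (ok)
  5593/40196*1/16 + 8185/40196*1/8 + 8525/40196*5/16 + 329/3092*1/4 + 3404/10049*5/8 = 3404/10049 = pi_U  (ok)

Answer: 5593/40196 8185/40196 8525/40196 329/3092 3404/10049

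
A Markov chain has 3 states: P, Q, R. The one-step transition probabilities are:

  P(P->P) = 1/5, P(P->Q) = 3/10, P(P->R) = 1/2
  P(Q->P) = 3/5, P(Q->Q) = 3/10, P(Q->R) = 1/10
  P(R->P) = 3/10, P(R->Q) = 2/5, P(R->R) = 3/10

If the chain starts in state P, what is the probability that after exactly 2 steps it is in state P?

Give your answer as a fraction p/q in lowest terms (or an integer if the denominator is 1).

Answer: 37/100

Derivation:
Computing P^2 by repeated multiplication:
P^1 =
  P: [1/5, 3/10, 1/2]
  Q: [3/5, 3/10, 1/10]
  R: [3/10, 2/5, 3/10]
P^2 =
  P: [37/100, 7/20, 7/25]
  Q: [33/100, 31/100, 9/25]
  R: [39/100, 33/100, 7/25]

(P^2)[P -> P] = 37/100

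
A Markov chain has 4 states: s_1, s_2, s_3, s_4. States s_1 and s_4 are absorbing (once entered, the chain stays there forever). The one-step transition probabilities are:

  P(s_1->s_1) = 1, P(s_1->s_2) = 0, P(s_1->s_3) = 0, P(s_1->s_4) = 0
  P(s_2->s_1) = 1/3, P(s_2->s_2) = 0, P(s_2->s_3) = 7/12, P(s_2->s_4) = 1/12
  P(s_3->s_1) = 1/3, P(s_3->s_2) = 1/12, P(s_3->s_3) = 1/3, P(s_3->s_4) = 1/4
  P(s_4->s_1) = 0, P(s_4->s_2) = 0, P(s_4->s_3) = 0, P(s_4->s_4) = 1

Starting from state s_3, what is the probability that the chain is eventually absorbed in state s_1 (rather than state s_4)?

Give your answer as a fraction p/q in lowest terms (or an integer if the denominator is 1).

Let a_i = P(absorbed in s_1 | start in state i).
Boundary conditions: a_s_1 = 1, a_s_4 = 0.
For each transient state i, a_i = sum_j P(i->j) * a_j:
  a_s_2 = 1/3*a_s_1 + 0*a_s_2 + 7/12*a_s_3 + 1/12*a_s_4
  a_s_3 = 1/3*a_s_1 + 1/12*a_s_2 + 1/3*a_s_3 + 1/4*a_s_4

Substituting a_s_1 = 1 and a_s_4 = 0, rearrange to (I - Q) a = r where r[i] = P(i -> s_1):
  [1, -7/12] . (a_s_2, a_s_3) = 1/3
  [-1/12, 2/3] . (a_s_2, a_s_3) = 1/3

Solving yields:
  a_s_2 = 60/89
  a_s_3 = 52/89

Starting state is s_3, so the absorption probability is a_s_3 = 52/89.

Answer: 52/89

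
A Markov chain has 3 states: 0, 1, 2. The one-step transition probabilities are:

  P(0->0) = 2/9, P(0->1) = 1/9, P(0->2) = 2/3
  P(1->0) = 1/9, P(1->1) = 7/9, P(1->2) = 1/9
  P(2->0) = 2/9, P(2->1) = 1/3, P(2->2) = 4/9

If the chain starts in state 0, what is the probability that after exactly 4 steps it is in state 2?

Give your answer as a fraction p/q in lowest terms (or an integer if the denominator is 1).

Answer: 745/2187

Derivation:
Computing P^4 by repeated multiplication:
P^1 =
  0: [2/9, 1/9, 2/3]
  1: [1/9, 7/9, 1/9]
  2: [2/9, 1/3, 4/9]
P^2 =
  0: [17/81, 1/3, 37/81]
  1: [11/81, 53/81, 17/81]
  2: [5/27, 35/81, 31/81]
P^3 =
  0: [5/27, 317/729, 277/729]
  1: [109/729, 433/729, 187/729]
  2: [127/729, 353/729, 83/243]
P^4 =
  0: [1141/6561, 3185/6561, 745/2187]
  1: [1025/6561, 3701/6561, 1835/6561]
  2: [1105/6561, 1115/2187, 2111/6561]

(P^4)[0 -> 2] = 745/2187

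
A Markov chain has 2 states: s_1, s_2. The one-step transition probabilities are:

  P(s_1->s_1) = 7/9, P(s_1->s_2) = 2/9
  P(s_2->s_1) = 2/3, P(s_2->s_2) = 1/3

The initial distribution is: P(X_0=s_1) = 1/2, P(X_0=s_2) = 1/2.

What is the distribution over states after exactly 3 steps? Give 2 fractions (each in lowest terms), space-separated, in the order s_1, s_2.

Answer: 1093/1458 365/1458

Derivation:
Propagating the distribution step by step (d_{t+1} = d_t * P):
d_0 = (s_1=1/2, s_2=1/2)
  d_1[s_1] = 1/2*7/9 + 1/2*2/3 = 13/18
  d_1[s_2] = 1/2*2/9 + 1/2*1/3 = 5/18
d_1 = (s_1=13/18, s_2=5/18)
  d_2[s_1] = 13/18*7/9 + 5/18*2/3 = 121/162
  d_2[s_2] = 13/18*2/9 + 5/18*1/3 = 41/162
d_2 = (s_1=121/162, s_2=41/162)
  d_3[s_1] = 121/162*7/9 + 41/162*2/3 = 1093/1458
  d_3[s_2] = 121/162*2/9 + 41/162*1/3 = 365/1458
d_3 = (s_1=1093/1458, s_2=365/1458)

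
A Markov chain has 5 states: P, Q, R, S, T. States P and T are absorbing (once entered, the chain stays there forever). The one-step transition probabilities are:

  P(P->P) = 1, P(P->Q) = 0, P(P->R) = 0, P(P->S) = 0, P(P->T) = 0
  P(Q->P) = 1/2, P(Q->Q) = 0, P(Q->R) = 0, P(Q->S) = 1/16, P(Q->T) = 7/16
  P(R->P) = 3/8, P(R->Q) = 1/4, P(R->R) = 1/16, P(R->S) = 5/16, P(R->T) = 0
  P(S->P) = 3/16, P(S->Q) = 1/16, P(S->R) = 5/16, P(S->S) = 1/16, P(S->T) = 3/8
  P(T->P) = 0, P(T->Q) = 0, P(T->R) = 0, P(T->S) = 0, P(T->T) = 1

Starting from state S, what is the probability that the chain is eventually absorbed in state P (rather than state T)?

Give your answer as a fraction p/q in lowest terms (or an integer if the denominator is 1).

Let a_i = P(absorbed in P | start in state i).
Boundary conditions: a_P = 1, a_T = 0.
For each transient state i, a_i = sum_j P(i->j) * a_j:
  a_Q = 1/2*a_P + 0*a_Q + 0*a_R + 1/16*a_S + 7/16*a_T
  a_R = 3/8*a_P + 1/4*a_Q + 1/16*a_R + 5/16*a_S + 0*a_T
  a_S = 3/16*a_P + 1/16*a_Q + 5/16*a_R + 1/16*a_S + 3/8*a_T

Substituting a_P = 1 and a_T = 0, rearrange to (I - Q) a = r where r[i] = P(i -> P):
  [1, 0, -1/16] . (a_Q, a_R, a_S) = 1/2
  [-1/4, 15/16, -5/16] . (a_Q, a_R, a_S) = 3/8
  [-1/16, -5/16, 15/16] . (a_Q, a_R, a_S) = 3/16

Solving yields:
  a_Q = 335/633
  a_R = 2206/3165
  a_S = 296/633

Starting state is S, so the absorption probability is a_S = 296/633.

Answer: 296/633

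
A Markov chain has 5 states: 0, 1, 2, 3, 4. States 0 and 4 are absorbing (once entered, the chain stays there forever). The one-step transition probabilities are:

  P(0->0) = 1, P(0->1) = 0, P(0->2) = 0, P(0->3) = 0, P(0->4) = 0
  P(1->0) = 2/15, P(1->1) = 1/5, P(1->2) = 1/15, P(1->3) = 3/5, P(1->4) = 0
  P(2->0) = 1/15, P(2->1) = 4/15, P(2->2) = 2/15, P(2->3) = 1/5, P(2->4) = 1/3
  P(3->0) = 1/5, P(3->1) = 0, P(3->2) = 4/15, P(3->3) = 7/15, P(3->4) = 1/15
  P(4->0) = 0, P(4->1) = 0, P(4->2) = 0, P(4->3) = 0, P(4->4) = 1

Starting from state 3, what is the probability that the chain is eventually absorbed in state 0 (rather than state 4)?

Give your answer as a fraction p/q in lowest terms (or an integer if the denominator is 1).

Answer: 67/116

Derivation:
Let a_i = P(absorbed in 0 | start in state i).
Boundary conditions: a_0 = 1, a_4 = 0.
For each transient state i, a_i = sum_j P(i->j) * a_j:
  a_1 = 2/15*a_0 + 1/5*a_1 + 1/15*a_2 + 3/5*a_3 + 0*a_4
  a_2 = 1/15*a_0 + 4/15*a_1 + 2/15*a_2 + 1/5*a_3 + 1/3*a_4
  a_3 = 1/5*a_0 + 0*a_1 + 4/15*a_2 + 7/15*a_3 + 1/15*a_4

Substituting a_0 = 1 and a_4 = 0, rearrange to (I - Q) a = r where r[i] = P(i -> 0):
  [4/5, -1/15, -3/5] . (a_1, a_2, a_3) = 2/15
  [-4/15, 13/15, -1/5] . (a_1, a_2, a_3) = 1/15
  [0, -4/15, 8/15] . (a_1, a_2, a_3) = 1/5

Solving yields:
  a_1 = 147/232
  a_2 = 47/116
  a_3 = 67/116

Starting state is 3, so the absorption probability is a_3 = 67/116.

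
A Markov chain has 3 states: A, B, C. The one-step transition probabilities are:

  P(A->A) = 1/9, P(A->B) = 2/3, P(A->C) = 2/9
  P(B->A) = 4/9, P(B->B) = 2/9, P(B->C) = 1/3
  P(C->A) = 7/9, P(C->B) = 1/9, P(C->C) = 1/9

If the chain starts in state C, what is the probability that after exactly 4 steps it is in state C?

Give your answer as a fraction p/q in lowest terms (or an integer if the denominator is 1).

Answer: 55/243

Derivation:
Computing P^4 by repeated multiplication:
P^1 =
  A: [1/9, 2/3, 2/9]
  B: [4/9, 2/9, 1/3]
  C: [7/9, 1/9, 1/9]
P^2 =
  A: [13/27, 20/81, 22/81]
  B: [11/27, 31/81, 17/81]
  C: [2/9, 5/9, 2/9]
P^3 =
  A: [91/243, 296/729, 160/729]
  B: [92/243, 277/729, 176/729]
  C: [4/9, 8/27, 7/27]
P^4 =
  A: [859/2187, 2390/6561, 1594/6561]
  B: [872/2187, 2386/6561, 1559/6561]
  C: [31/81, 95/243, 55/243]

(P^4)[C -> C] = 55/243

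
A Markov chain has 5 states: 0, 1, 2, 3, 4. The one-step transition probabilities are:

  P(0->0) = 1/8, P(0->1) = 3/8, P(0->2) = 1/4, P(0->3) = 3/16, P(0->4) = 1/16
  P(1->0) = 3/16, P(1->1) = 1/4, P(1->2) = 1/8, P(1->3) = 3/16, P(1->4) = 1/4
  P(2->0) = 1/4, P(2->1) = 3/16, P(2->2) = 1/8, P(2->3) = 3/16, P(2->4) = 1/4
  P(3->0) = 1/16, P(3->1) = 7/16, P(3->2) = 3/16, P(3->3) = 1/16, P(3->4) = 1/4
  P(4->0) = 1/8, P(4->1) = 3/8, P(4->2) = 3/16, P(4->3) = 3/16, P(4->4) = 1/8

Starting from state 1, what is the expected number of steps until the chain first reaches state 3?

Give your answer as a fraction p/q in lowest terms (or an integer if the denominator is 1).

Let h_i = expected steps to first reach 3 from state i.
Boundary: h_3 = 0.
First-step equations for the other states:
  h_0 = 1 + 1/8*h_0 + 3/8*h_1 + 1/4*h_2 + 3/16*h_3 + 1/16*h_4
  h_1 = 1 + 3/16*h_0 + 1/4*h_1 + 1/8*h_2 + 3/16*h_3 + 1/4*h_4
  h_2 = 1 + 1/4*h_0 + 3/16*h_1 + 1/8*h_2 + 3/16*h_3 + 1/4*h_4
  h_4 = 1 + 1/8*h_0 + 3/8*h_1 + 3/16*h_2 + 3/16*h_3 + 1/8*h_4

Substituting h_3 = 0 and rearranging gives the linear system (I - Q) h = 1:
  [7/8, -3/8, -1/4, -1/16] . (h_0, h_1, h_2, h_4) = 1
  [-3/16, 3/4, -1/8, -1/4] . (h_0, h_1, h_2, h_4) = 1
  [-1/4, -3/16, 7/8, -1/4] . (h_0, h_1, h_2, h_4) = 1
  [-1/8, -3/8, -3/16, 7/8] . (h_0, h_1, h_2, h_4) = 1

Solving yields:
  h_0 = 16/3
  h_1 = 16/3
  h_2 = 16/3
  h_4 = 16/3

Starting state is 1, so the expected hitting time is h_1 = 16/3.

Answer: 16/3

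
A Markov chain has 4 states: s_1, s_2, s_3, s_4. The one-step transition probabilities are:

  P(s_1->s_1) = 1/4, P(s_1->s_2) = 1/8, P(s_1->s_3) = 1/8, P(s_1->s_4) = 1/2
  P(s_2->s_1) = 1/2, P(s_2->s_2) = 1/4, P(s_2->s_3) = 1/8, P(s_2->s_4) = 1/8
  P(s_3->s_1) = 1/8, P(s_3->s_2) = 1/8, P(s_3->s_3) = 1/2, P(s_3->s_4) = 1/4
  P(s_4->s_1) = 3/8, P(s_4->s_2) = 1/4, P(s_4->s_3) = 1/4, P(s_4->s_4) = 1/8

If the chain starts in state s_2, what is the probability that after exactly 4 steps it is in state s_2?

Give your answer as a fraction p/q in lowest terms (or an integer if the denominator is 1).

Answer: 93/512

Derivation:
Computing P^4 by repeated multiplication:
P^1 =
  s_1: [1/4, 1/8, 1/8, 1/2]
  s_2: [1/2, 1/4, 1/8, 1/8]
  s_3: [1/8, 1/8, 1/2, 1/4]
  s_4: [3/8, 1/4, 1/4, 1/8]
P^2 =
  s_1: [21/64, 13/64, 15/64, 15/64]
  s_2: [5/16, 11/64, 3/16, 21/64]
  s_3: [1/4, 11/64, 11/32, 15/64]
  s_4: [19/64, 11/64, 15/64, 19/64]
P^3 =
  s_1: [77/256, 23/128, 31/128, 71/256]
  s_2: [159/512, 3/16, 121/512, 17/64]
  s_3: [143/512, 45/256, 145/512, 67/256]
  s_4: [77/256, 47/256, 1/4, 17/64]
P^4 =
  s_1: [613/2048, 373/2048, 513/2048, 549/2048]
  s_2: [1231/4096, 93/512, 1011/4096, 555/2048]
  s_3: [1193/4096, 23/128, 1081/4096, 543/2048]
  s_4: [305/1024, 371/2048, 129/512, 551/2048]

(P^4)[s_2 -> s_2] = 93/512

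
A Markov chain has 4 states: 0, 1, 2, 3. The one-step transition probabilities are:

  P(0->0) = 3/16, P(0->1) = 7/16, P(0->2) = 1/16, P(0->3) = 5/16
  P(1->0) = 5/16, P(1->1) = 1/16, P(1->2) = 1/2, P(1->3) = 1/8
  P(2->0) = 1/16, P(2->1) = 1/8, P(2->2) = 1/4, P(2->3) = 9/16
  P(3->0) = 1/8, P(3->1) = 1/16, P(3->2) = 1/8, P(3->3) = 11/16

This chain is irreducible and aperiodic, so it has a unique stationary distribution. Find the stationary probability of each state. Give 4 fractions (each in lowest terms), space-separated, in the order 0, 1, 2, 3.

The stationary distribution satisfies pi = pi * P, i.e.:
  pi_0 = 3/16*pi_0 + 5/16*pi_1 + 1/16*pi_2 + 1/8*pi_3
  pi_1 = 7/16*pi_0 + 1/16*pi_1 + 1/8*pi_2 + 1/16*pi_3
  pi_2 = 1/16*pi_0 + 1/2*pi_1 + 1/4*pi_2 + 1/8*pi_3
  pi_3 = 5/16*pi_0 + 1/8*pi_1 + 9/16*pi_2 + 11/16*pi_3
with normalization: pi_0 + pi_1 + pi_2 + pi_3 = 1.

Using the first 3 balance equations plus normalization, the linear system A*pi = b is:
  [-13/16, 5/16, 1/16, 1/8] . pi = 0
  [7/16, -15/16, 1/8, 1/16] . pi = 0
  [1/16, 1/2, -3/4, 1/8] . pi = 0
  [1, 1, 1, 1] . pi = 1

Solving yields:
  pi_0 = 446/3041
  pi_1 = 393/3041
  pi_2 = 571/3041
  pi_3 = 1631/3041

Verification (pi * P):
  446/3041*3/16 + 393/3041*5/16 + 571/3041*1/16 + 1631/3041*1/8 = 446/3041 = pi_0  (ok)
  446/3041*7/16 + 393/3041*1/16 + 571/3041*1/8 + 1631/3041*1/16 = 393/3041 = pi_1  (ok)
  446/3041*1/16 + 393/3041*1/2 + 571/3041*1/4 + 1631/3041*1/8 = 571/3041 = pi_2  (ok)
  446/3041*5/16 + 393/3041*1/8 + 571/3041*9/16 + 1631/3041*11/16 = 1631/3041 = pi_3  (ok)

Answer: 446/3041 393/3041 571/3041 1631/3041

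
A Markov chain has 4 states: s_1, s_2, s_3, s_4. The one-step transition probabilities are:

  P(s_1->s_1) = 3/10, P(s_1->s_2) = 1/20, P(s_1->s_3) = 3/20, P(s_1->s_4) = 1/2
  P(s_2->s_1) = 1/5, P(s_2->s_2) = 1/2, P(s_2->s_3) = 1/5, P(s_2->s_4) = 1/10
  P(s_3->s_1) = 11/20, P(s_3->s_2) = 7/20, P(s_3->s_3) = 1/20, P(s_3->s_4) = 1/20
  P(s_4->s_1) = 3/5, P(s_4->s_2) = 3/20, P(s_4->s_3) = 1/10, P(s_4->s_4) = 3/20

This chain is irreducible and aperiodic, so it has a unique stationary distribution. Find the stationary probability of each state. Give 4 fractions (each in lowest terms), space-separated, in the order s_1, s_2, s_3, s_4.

The stationary distribution satisfies pi = pi * P, i.e.:
  pi_s_1 = 3/10*pi_s_1 + 1/5*pi_s_2 + 11/20*pi_s_3 + 3/5*pi_s_4
  pi_s_2 = 1/20*pi_s_1 + 1/2*pi_s_2 + 7/20*pi_s_3 + 3/20*pi_s_4
  pi_s_3 = 3/20*pi_s_1 + 1/5*pi_s_2 + 1/20*pi_s_3 + 1/10*pi_s_4
  pi_s_4 = 1/2*pi_s_1 + 1/10*pi_s_2 + 1/20*pi_s_3 + 3/20*pi_s_4
with normalization: pi_s_1 + pi_s_2 + pi_s_3 + pi_s_4 = 1.

Using the first 3 balance equations plus normalization, the linear system A*pi = b is:
  [-7/10, 1/5, 11/20, 3/5] . pi = 0
  [1/20, -1/2, 7/20, 3/20] . pi = 0
  [3/20, 1/5, -19/20, 1/10] . pi = 0
  [1, 1, 1, 1] . pi = 1

Solving yields:
  pi_s_1 = 516/1319
  pi_s_2 = 1397/6595
  pi_s_3 = 884/6595
  pi_s_4 = 1734/6595

Verification (pi * P):
  516/1319*3/10 + 1397/6595*1/5 + 884/6595*11/20 + 1734/6595*3/5 = 516/1319 = pi_s_1  (ok)
  516/1319*1/20 + 1397/6595*1/2 + 884/6595*7/20 + 1734/6595*3/20 = 1397/6595 = pi_s_2  (ok)
  516/1319*3/20 + 1397/6595*1/5 + 884/6595*1/20 + 1734/6595*1/10 = 884/6595 = pi_s_3  (ok)
  516/1319*1/2 + 1397/6595*1/10 + 884/6595*1/20 + 1734/6595*3/20 = 1734/6595 = pi_s_4  (ok)

Answer: 516/1319 1397/6595 884/6595 1734/6595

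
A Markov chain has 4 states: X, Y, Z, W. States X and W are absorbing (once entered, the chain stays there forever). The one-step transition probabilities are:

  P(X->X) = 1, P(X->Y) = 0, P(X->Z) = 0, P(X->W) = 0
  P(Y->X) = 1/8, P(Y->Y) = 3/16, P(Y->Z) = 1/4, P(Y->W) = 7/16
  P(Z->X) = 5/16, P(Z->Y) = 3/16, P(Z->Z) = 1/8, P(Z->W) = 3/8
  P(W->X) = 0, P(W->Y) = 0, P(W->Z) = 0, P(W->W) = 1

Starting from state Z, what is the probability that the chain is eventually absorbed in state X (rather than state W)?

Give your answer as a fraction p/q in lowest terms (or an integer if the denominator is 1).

Let a_i = P(absorbed in X | start in state i).
Boundary conditions: a_X = 1, a_W = 0.
For each transient state i, a_i = sum_j P(i->j) * a_j:
  a_Y = 1/8*a_X + 3/16*a_Y + 1/4*a_Z + 7/16*a_W
  a_Z = 5/16*a_X + 3/16*a_Y + 1/8*a_Z + 3/8*a_W

Substituting a_X = 1 and a_W = 0, rearrange to (I - Q) a = r where r[i] = P(i -> X):
  [13/16, -1/4] . (a_Y, a_Z) = 1/8
  [-3/16, 7/8] . (a_Y, a_Z) = 5/16

Solving yields:
  a_Y = 24/85
  a_Z = 71/170

Starting state is Z, so the absorption probability is a_Z = 71/170.

Answer: 71/170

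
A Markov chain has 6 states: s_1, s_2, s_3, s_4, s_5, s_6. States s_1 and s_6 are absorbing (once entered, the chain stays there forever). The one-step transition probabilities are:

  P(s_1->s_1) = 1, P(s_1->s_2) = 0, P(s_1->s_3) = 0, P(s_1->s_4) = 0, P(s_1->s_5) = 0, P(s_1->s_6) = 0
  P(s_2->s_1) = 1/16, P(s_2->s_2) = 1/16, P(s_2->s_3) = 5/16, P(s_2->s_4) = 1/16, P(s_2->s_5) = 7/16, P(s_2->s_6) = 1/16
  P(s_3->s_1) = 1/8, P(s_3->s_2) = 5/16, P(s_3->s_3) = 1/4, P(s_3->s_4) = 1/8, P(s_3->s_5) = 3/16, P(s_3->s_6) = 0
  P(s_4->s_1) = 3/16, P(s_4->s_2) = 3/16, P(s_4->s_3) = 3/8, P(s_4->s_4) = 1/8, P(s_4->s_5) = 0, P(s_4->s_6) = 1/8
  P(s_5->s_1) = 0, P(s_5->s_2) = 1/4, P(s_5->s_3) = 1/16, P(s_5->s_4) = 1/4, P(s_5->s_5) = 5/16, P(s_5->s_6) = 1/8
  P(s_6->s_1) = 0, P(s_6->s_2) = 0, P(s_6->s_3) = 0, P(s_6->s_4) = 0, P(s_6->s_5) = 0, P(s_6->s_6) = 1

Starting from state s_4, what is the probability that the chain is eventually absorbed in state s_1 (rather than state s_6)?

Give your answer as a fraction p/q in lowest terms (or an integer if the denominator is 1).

Answer: 6492/11293

Derivation:
Let a_i = P(absorbed in s_1 | start in state i).
Boundary conditions: a_s_1 = 1, a_s_6 = 0.
For each transient state i, a_i = sum_j P(i->j) * a_j:
  a_s_2 = 1/16*a_s_1 + 1/16*a_s_2 + 5/16*a_s_3 + 1/16*a_s_4 + 7/16*a_s_5 + 1/16*a_s_6
  a_s_3 = 1/8*a_s_1 + 5/16*a_s_2 + 1/4*a_s_3 + 1/8*a_s_4 + 3/16*a_s_5 + 0*a_s_6
  a_s_4 = 3/16*a_s_1 + 3/16*a_s_2 + 3/8*a_s_3 + 1/8*a_s_4 + 0*a_s_5 + 1/8*a_s_6
  a_s_5 = 0*a_s_1 + 1/4*a_s_2 + 1/16*a_s_3 + 1/4*a_s_4 + 5/16*a_s_5 + 1/8*a_s_6

Substituting a_s_1 = 1 and a_s_6 = 0, rearrange to (I - Q) a = r where r[i] = P(i -> s_1):
  [15/16, -5/16, -1/16, -7/16] . (a_s_2, a_s_3, a_s_4, a_s_5) = 1/16
  [-5/16, 3/4, -1/8, -3/16] . (a_s_2, a_s_3, a_s_4, a_s_5) = 1/8
  [-3/16, -3/8, 7/8, 0] . (a_s_2, a_s_3, a_s_4, a_s_5) = 3/16
  [-1/4, -1/16, -1/4, 11/16] . (a_s_2, a_s_3, a_s_4, a_s_5) = 0

Solving yields:
  a_s_2 = 5753/11293
  a_s_3 = 6625/11293
  a_s_4 = 6492/11293
  a_s_5 = 5055/11293

Starting state is s_4, so the absorption probability is a_s_4 = 6492/11293.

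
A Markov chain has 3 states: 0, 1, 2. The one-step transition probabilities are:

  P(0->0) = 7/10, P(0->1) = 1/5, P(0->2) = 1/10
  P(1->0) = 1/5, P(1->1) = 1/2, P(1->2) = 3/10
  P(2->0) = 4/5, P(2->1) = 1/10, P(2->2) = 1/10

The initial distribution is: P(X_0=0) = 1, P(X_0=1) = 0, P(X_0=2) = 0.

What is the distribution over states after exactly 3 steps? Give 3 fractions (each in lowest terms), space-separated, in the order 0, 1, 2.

Answer: 589/1000 261/1000 3/20

Derivation:
Propagating the distribution step by step (d_{t+1} = d_t * P):
d_0 = (0=1, 1=0, 2=0)
  d_1[0] = 1*7/10 + 0*1/5 + 0*4/5 = 7/10
  d_1[1] = 1*1/5 + 0*1/2 + 0*1/10 = 1/5
  d_1[2] = 1*1/10 + 0*3/10 + 0*1/10 = 1/10
d_1 = (0=7/10, 1=1/5, 2=1/10)
  d_2[0] = 7/10*7/10 + 1/5*1/5 + 1/10*4/5 = 61/100
  d_2[1] = 7/10*1/5 + 1/5*1/2 + 1/10*1/10 = 1/4
  d_2[2] = 7/10*1/10 + 1/5*3/10 + 1/10*1/10 = 7/50
d_2 = (0=61/100, 1=1/4, 2=7/50)
  d_3[0] = 61/100*7/10 + 1/4*1/5 + 7/50*4/5 = 589/1000
  d_3[1] = 61/100*1/5 + 1/4*1/2 + 7/50*1/10 = 261/1000
  d_3[2] = 61/100*1/10 + 1/4*3/10 + 7/50*1/10 = 3/20
d_3 = (0=589/1000, 1=261/1000, 2=3/20)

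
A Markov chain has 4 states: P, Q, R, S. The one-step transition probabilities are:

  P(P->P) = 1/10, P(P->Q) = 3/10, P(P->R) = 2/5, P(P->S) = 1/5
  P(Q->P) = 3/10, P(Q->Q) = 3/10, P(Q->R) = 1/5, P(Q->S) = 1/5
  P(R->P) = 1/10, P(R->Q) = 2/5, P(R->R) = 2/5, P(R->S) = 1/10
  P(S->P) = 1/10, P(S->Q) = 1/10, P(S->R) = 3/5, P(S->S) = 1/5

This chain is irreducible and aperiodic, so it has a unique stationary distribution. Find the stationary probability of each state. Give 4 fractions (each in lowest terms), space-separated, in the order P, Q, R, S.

The stationary distribution satisfies pi = pi * P, i.e.:
  pi_P = 1/10*pi_P + 3/10*pi_Q + 1/10*pi_R + 1/10*pi_S
  pi_Q = 3/10*pi_P + 3/10*pi_Q + 2/5*pi_R + 1/10*pi_S
  pi_R = 2/5*pi_P + 1/5*pi_Q + 2/5*pi_R + 3/5*pi_S
  pi_S = 1/5*pi_P + 1/5*pi_Q + 1/10*pi_R + 1/5*pi_S
with normalization: pi_P + pi_Q + pi_R + pi_S = 1.

Using the first 3 balance equations plus normalization, the linear system A*pi = b is:
  [-9/10, 3/10, 1/10, 1/10] . pi = 0
  [3/10, -7/10, 2/5, 1/10] . pi = 0
  [2/5, 1/5, -3/5, 3/5] . pi = 0
  [1, 1, 1, 1] . pi = 1

Solving yields:
  pi_P = 14/87
  pi_Q = 53/174
  pi_R = 97/261
  pi_S = 85/522

Verification (pi * P):
  14/87*1/10 + 53/174*3/10 + 97/261*1/10 + 85/522*1/10 = 14/87 = pi_P  (ok)
  14/87*3/10 + 53/174*3/10 + 97/261*2/5 + 85/522*1/10 = 53/174 = pi_Q  (ok)
  14/87*2/5 + 53/174*1/5 + 97/261*2/5 + 85/522*3/5 = 97/261 = pi_R  (ok)
  14/87*1/5 + 53/174*1/5 + 97/261*1/10 + 85/522*1/5 = 85/522 = pi_S  (ok)

Answer: 14/87 53/174 97/261 85/522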